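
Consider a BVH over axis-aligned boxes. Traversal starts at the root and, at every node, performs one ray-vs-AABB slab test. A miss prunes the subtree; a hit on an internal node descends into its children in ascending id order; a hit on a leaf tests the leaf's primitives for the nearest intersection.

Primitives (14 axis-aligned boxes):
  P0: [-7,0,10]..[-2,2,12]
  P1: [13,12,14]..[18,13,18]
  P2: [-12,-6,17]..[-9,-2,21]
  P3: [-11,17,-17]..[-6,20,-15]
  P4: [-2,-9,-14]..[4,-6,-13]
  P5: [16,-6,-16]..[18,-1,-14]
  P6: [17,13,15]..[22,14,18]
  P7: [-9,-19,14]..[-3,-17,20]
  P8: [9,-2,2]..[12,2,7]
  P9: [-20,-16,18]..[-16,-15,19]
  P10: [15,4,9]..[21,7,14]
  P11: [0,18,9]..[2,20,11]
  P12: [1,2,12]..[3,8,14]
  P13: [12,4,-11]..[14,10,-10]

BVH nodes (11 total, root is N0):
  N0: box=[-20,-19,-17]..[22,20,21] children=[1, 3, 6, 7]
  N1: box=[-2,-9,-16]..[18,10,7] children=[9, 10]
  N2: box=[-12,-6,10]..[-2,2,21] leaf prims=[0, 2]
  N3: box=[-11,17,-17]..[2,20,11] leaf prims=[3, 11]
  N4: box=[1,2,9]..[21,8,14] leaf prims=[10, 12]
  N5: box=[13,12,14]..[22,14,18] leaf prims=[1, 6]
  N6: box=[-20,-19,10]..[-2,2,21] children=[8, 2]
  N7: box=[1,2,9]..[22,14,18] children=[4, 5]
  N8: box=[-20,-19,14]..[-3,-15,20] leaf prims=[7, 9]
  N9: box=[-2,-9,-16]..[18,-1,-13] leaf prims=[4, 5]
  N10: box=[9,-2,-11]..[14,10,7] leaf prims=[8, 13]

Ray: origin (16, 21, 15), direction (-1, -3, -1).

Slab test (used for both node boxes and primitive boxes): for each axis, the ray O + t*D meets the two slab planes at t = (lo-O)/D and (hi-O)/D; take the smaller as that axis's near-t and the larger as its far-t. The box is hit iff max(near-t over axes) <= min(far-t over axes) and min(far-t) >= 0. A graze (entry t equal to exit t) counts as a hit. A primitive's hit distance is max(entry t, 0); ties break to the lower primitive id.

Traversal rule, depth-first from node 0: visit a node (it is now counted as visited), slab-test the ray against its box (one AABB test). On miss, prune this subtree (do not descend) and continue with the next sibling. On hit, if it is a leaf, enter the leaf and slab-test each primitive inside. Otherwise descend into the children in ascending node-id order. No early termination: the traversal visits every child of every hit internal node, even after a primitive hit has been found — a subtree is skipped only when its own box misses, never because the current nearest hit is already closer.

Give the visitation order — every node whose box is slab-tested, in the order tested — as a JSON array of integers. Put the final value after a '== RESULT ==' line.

Traverse from the root:
N0 x:[-6,36] y:[1/3,40/3] z:[-6,32] -> hit [1/3,40/3], descend [1, 3, 6, 7]
  N1 x:[-2,18] y:[11/3,10] z:[8,31] -> hit [8,10], descend [9, 10]
    N9 x:[-2,18] y:[22/3,10] z:[28,31] -> miss, prune
    N10 x:[2,7] y:[11/3,23/3] z:[8,26] -> miss, prune
  N3 x:[14,27] y:[1/3,4/3] z:[4,32] -> miss, prune
  N6 x:[18,36] y:[19/3,40/3] z:[-6,5] -> miss, prune
  N7 x:[-6,15] y:[7/3,19/3] z:[-3,6] -> hit [7/3,6], descend [4, 5]
    N4 x:[-5,15] y:[13/3,19/3] z:[1,6] -> hit [13/3,6] leaf, test {P10(miss), P12(miss)}
    N5 x:[-6,3] y:[7/3,3] z:[-3,1] -> miss, prune

9 AABB tests over nodes [0, 1, 9, 10, 3, 6, 7, 4, 5]; 1 leaf entered; closest miss.

== RESULT ==
[0, 1, 9, 10, 3, 6, 7, 4, 5]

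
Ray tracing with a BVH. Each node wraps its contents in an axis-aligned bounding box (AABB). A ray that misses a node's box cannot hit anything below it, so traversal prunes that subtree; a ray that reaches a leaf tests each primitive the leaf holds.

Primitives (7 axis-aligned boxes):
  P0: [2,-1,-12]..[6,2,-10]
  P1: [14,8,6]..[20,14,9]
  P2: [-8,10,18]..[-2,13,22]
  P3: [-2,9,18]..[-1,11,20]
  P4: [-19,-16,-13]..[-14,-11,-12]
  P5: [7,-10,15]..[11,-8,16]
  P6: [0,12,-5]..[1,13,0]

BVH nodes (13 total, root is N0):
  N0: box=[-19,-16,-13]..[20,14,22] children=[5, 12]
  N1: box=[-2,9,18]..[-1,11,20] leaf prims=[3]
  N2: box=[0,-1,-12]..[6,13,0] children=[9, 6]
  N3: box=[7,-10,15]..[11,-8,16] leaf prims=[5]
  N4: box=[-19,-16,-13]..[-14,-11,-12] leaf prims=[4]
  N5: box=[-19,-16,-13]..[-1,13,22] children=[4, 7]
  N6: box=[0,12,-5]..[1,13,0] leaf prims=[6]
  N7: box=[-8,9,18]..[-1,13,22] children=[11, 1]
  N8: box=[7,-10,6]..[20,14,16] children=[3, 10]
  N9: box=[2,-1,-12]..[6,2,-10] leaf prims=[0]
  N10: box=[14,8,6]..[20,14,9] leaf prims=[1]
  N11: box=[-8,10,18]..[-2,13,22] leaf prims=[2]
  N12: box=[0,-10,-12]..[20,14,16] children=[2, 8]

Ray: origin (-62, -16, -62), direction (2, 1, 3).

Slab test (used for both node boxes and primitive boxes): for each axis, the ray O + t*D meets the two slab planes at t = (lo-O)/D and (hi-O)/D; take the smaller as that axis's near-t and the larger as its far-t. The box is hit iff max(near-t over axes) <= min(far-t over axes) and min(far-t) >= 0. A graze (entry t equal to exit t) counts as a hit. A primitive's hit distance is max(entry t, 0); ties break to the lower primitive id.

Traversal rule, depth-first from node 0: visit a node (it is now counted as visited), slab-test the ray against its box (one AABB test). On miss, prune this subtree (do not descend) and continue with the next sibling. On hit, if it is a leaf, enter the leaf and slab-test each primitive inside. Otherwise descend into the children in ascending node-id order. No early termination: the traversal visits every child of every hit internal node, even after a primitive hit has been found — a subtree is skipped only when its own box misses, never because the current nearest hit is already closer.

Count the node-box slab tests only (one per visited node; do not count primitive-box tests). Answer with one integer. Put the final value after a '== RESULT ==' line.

Trace the traversal:
N0 x:[43/2,41] y:[0,30] z:[49/3,28] -> hit [43/2,28], descend [5, 12]
  N5 x:[43/2,61/2] y:[0,29] z:[49/3,28] -> hit [43/2,28], descend [4, 7]
    N4 x:[43/2,24] y:[0,5] z:[49/3,50/3] -> miss, prune
    N7 x:[27,61/2] y:[25,29] z:[80/3,28] -> hit [27,28], descend [1, 11]
      N1 x:[30,61/2] y:[25,27] z:[80/3,82/3] -> miss, prune
      N11 x:[27,30] y:[26,29] z:[80/3,28] -> hit [27,28] leaf, test {P2@t=27}
  N12 x:[31,41] y:[6,30] z:[50/3,26] -> miss, prune

order=[0, 5, 4, 7, 1, 11, 12]  |boxes|=7  |leaves|=1  hit=P2

== RESULT ==
7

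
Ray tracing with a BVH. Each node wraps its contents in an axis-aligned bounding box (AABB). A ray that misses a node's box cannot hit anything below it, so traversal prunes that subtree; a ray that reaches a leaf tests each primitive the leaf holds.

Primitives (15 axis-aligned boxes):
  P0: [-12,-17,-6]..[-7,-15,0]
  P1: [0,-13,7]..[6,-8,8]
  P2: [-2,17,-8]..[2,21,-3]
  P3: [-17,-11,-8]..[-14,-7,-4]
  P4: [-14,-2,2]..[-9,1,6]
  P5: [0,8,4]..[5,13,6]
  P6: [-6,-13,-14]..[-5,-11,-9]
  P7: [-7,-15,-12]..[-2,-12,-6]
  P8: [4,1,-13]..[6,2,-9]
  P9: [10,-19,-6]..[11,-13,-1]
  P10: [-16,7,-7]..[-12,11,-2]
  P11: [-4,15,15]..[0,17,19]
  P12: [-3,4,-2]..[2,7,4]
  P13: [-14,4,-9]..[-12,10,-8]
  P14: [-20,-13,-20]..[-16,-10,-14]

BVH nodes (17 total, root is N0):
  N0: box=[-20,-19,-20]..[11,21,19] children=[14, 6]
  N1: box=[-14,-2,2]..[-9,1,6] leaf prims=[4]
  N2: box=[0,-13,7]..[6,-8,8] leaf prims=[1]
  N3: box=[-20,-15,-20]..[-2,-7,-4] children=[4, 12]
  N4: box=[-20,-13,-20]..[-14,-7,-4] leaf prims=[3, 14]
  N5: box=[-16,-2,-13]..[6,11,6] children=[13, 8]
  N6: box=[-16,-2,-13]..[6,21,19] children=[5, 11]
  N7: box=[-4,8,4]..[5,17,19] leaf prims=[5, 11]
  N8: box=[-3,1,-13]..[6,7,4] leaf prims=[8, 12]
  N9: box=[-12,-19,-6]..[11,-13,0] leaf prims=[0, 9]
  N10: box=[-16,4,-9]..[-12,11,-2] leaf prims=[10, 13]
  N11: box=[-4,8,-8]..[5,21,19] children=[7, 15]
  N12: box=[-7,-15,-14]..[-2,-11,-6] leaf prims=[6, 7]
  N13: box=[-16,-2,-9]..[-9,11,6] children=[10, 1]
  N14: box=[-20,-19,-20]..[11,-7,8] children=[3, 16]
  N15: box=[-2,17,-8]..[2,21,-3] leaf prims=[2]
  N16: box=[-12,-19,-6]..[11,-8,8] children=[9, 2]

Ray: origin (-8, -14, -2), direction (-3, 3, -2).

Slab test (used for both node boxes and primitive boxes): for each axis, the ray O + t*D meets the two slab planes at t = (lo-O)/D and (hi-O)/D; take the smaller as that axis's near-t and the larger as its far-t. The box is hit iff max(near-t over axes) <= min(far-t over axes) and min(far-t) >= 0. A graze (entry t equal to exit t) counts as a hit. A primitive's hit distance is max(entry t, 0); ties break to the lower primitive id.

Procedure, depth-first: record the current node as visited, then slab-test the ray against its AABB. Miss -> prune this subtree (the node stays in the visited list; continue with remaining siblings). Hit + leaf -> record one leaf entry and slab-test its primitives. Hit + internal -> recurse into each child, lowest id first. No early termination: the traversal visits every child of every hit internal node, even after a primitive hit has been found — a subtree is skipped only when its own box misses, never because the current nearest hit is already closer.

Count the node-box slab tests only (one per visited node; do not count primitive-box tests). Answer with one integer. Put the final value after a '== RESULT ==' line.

Walk:
N0 x:[-19/3,4] y:[-5/3,35/3] z:[-21/2,9] -> hit [-5/3,4], descend [6, 14]
  N6 x:[-14/3,8/3] y:[4,35/3] z:[-21/2,11/2] -> miss, prune
  N14 x:[-19/3,4] y:[-5/3,7/3] z:[-5,9] -> hit [-5/3,7/3], descend [3, 16]
    N3 x:[-2,4] y:[-1/3,7/3] z:[1,9] -> hit [1,7/3], descend [4, 12]
      N4 x:[2,4] y:[1/3,7/3] z:[1,9] -> hit [2,7/3] leaf, test {P3@t=2, P14(miss)}
      N12 x:[-2,-1/3] y:[-1/3,1] z:[2,6] -> miss, prune
    N16 x:[-19/3,4/3] y:[-5/3,2] z:[-5,2] -> hit [-5/3,4/3], descend [2, 9]
      N2 x:[-14/3,-8/3] y:[1/3,2] z:[-5,-9/2] -> miss, prune
      N9 x:[-19/3,4/3] y:[-5/3,1/3] z:[-1,2] -> hit [-1,1/3] leaf, test {P0(miss), P9(miss)}

Visited [0, 6, 14, 3, 4, 12, 16, 2, 9]. Tests: 9 box, 2 leaf. Nearest: P3.

== RESULT ==
9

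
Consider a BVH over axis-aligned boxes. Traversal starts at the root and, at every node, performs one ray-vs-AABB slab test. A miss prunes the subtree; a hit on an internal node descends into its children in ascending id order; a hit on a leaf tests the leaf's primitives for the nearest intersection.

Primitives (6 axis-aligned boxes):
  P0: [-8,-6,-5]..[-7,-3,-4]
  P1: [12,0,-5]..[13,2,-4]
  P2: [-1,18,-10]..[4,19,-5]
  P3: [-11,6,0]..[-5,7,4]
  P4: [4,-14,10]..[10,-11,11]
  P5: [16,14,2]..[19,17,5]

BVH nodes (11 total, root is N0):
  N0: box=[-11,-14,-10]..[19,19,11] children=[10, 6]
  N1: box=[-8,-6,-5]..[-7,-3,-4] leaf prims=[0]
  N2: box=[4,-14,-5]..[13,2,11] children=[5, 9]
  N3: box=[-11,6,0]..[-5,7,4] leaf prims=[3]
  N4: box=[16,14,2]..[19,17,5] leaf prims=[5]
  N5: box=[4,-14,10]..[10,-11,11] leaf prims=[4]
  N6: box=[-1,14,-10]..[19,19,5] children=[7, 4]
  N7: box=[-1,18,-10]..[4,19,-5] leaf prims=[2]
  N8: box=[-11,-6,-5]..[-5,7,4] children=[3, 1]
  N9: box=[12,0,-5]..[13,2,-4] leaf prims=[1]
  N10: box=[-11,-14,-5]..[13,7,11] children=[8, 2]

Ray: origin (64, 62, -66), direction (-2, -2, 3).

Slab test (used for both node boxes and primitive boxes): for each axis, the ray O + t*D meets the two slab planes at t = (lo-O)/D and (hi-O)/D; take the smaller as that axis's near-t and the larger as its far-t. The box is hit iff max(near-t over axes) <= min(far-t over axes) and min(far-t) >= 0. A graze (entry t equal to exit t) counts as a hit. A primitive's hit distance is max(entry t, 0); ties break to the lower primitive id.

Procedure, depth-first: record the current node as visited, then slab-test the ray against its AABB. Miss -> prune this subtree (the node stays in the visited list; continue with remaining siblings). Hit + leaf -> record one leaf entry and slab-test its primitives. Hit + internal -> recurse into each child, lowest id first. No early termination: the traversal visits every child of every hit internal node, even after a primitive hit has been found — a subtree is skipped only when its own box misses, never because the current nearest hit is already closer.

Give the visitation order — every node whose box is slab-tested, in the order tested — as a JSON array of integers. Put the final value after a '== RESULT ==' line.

Trace the traversal:
N0 x:[45/2,75/2] y:[43/2,38] z:[56/3,77/3] -> hit [45/2,77/3], descend [6, 10]
  N6 x:[45/2,65/2] y:[43/2,24] z:[56/3,71/3] -> hit [45/2,71/3], descend [4, 7]
    N4 x:[45/2,24] y:[45/2,24] z:[68/3,71/3] -> hit [68/3,71/3] leaf, test {P5@t=68/3}
    N7 x:[30,65/2] y:[43/2,22] z:[56/3,61/3] -> miss, prune
  N10 x:[51/2,75/2] y:[55/2,38] z:[61/3,77/3] -> miss, prune

Visited [0, 6, 4, 7, 10]. Tests: 5 box, 1 leaf. Nearest: P5.

== RESULT ==
[0, 6, 4, 7, 10]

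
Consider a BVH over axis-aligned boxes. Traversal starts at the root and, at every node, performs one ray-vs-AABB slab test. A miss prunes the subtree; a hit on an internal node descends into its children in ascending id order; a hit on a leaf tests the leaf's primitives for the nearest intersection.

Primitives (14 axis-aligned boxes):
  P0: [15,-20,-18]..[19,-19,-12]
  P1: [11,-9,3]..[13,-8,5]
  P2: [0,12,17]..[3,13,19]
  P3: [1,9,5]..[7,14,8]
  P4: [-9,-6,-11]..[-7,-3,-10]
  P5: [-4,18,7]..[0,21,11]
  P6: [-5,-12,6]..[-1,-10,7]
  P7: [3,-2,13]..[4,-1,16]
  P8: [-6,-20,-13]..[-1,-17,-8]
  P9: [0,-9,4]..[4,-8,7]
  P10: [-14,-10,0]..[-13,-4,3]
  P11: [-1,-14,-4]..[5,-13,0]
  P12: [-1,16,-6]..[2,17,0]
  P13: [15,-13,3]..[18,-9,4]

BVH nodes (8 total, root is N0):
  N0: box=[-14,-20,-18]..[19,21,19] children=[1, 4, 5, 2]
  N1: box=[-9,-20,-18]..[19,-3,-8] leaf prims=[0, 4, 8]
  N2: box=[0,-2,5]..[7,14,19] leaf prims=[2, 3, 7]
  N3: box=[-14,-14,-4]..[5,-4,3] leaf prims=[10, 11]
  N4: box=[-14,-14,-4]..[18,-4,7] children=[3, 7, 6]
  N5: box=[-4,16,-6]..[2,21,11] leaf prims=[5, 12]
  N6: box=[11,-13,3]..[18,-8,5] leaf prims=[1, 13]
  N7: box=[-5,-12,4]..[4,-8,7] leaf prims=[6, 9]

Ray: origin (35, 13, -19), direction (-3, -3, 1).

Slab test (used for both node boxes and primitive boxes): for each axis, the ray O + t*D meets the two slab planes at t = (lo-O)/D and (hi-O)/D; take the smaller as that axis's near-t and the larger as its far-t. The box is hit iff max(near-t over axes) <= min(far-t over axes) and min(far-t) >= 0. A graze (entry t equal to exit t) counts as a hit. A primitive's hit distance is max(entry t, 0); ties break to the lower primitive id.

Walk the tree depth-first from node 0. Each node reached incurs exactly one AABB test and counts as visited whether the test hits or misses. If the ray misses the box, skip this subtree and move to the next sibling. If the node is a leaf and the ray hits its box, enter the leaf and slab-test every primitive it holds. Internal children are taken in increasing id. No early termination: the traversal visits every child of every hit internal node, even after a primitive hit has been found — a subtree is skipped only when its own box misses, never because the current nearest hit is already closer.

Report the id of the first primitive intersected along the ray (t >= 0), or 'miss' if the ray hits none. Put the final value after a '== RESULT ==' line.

Traverse from the root:
N0 x:[16/3,49/3] y:[-8/3,11] z:[1,38] -> hit [16/3,11], descend [1, 2, 4, 5]
  N1 x:[16/3,44/3] y:[16/3,11] z:[1,11] -> hit [16/3,11] leaf, test {P0(miss), P4(miss), P8(miss)}
  N2 x:[28/3,35/3] y:[-1/3,5] z:[24,38] -> miss, prune
  N4 x:[17/3,49/3] y:[17/3,9] z:[15,26] -> miss, prune
  N5 x:[11,13] y:[-8/3,-1] z:[13,30] -> miss, prune

order=[0, 1, 2, 4, 5]  |boxes|=5  |leaves|=1  hit=miss

== RESULT ==
miss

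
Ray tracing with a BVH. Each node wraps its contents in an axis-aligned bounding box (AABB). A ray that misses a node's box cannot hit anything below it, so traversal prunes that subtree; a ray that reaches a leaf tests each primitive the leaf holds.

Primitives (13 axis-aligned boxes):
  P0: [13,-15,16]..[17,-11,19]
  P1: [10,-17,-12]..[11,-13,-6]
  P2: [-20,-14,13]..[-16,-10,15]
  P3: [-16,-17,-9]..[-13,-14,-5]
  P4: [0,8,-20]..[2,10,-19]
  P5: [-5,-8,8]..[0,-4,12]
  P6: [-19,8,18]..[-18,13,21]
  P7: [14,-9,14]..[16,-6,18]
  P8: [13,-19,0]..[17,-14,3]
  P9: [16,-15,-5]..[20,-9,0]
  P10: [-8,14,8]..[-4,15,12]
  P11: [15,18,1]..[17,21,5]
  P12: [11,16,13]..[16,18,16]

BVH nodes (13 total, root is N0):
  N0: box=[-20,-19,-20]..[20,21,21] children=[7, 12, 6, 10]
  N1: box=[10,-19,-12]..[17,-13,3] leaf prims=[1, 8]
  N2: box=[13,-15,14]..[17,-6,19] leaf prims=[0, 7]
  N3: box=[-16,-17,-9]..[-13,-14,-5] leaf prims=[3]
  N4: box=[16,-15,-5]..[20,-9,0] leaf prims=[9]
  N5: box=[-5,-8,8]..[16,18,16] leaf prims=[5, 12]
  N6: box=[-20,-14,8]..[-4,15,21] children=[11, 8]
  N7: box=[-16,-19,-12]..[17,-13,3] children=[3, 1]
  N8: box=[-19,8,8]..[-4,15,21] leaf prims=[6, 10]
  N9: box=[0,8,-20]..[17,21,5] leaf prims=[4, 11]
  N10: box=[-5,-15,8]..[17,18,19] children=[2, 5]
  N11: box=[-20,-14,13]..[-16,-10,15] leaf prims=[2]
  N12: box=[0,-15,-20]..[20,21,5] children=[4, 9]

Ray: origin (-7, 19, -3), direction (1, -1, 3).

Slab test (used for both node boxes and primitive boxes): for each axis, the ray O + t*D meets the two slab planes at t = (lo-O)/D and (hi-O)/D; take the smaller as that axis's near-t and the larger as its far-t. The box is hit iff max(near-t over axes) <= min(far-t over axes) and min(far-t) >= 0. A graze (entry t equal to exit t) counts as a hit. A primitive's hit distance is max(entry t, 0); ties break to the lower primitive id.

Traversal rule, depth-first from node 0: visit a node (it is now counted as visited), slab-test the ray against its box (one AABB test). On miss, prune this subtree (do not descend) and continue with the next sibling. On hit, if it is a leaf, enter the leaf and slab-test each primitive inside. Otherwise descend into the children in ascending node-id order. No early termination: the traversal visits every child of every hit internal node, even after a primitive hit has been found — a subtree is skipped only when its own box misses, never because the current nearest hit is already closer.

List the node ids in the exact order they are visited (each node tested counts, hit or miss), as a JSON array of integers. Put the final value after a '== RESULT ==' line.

Trace the traversal:
N0 x:[-13,27] y:[-2,38] z:[-17/3,8] -> hit [-2,8], descend [6, 7, 10, 12]
  N6 x:[-13,3] y:[4,33] z:[11/3,8] -> miss, prune
  N7 x:[-9,24] y:[32,38] z:[-3,2] -> miss, prune
  N10 x:[2,24] y:[1,34] z:[11/3,22/3] -> hit [11/3,22/3], descend [2, 5]
    N2 x:[20,24] y:[25,34] z:[17/3,22/3] -> miss, prune
    N5 x:[2,23] y:[1,27] z:[11/3,19/3] -> hit [11/3,19/3] leaf, test {P5(miss), P12(miss)}
  N12 x:[7,27] y:[-2,34] z:[-17/3,8/3] -> miss, prune

7 AABB tests over nodes [0, 6, 7, 10, 2, 5, 12]; 1 leaf entered; closest miss.

== RESULT ==
[0, 6, 7, 10, 2, 5, 12]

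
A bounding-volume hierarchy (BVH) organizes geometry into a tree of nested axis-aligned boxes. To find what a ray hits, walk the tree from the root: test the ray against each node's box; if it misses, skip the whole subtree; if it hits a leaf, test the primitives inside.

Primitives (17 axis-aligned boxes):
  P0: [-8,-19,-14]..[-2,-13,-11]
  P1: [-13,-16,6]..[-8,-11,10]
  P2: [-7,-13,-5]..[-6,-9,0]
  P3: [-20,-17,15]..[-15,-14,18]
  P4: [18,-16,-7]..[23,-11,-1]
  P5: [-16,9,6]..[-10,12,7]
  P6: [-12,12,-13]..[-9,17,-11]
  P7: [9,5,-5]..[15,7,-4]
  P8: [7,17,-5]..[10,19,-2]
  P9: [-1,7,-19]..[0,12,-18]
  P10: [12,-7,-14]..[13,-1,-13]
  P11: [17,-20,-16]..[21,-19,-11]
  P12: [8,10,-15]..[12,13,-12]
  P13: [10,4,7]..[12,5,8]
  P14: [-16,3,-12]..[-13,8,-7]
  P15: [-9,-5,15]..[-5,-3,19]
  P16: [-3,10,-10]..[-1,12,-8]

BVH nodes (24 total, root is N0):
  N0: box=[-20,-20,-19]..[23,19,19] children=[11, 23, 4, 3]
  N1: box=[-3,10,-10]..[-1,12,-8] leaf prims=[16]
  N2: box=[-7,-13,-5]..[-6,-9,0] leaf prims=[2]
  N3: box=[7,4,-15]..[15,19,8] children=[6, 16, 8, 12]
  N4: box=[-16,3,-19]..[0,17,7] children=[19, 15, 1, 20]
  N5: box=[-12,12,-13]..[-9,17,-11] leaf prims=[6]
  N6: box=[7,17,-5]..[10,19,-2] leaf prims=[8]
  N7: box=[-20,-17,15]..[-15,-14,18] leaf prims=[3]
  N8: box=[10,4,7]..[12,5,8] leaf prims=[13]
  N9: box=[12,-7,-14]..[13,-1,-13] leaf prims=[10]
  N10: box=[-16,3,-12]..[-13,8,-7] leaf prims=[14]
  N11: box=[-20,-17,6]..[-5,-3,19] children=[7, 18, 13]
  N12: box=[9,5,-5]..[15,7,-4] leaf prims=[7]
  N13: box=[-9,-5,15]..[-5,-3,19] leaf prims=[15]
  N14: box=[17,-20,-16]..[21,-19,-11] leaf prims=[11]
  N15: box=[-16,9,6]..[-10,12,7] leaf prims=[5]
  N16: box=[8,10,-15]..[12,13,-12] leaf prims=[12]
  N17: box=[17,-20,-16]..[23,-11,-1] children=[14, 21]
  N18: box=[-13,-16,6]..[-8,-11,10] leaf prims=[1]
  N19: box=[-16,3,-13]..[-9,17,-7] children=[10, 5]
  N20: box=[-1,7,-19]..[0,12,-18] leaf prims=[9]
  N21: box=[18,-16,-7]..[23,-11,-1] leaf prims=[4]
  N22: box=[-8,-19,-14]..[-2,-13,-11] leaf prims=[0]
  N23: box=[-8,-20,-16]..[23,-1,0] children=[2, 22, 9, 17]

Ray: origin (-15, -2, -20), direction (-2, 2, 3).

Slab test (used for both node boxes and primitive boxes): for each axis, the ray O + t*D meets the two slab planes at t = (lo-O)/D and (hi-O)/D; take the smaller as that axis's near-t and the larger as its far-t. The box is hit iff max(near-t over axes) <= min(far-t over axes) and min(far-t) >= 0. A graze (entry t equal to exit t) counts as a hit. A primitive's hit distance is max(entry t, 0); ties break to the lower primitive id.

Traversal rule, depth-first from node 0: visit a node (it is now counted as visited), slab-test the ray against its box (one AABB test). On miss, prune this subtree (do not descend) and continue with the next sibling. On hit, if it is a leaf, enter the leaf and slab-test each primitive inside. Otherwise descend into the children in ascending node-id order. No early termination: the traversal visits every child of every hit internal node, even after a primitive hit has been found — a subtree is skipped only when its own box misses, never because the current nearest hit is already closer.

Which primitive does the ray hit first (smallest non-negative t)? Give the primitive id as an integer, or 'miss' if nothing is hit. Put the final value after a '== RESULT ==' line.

Traverse from the root:
N0 x:[-19,5/2] y:[-9,21/2] z:[1/3,13] -> hit [1/3,5/2], descend [3, 4, 11, 23]
  N3 x:[-15,-11] y:[3,21/2] z:[5/3,28/3] -> miss, prune
  N4 x:[-15/2,1/2] y:[5/2,19/2] z:[1/3,9] -> miss, prune
  N11 x:[-5,5/2] y:[-15/2,-1/2] z:[26/3,13] -> miss, prune
  N23 x:[-19,-7/2] y:[-9,1/2] z:[4/3,20/3] -> miss, prune

Summary -> nodes [0, 3, 4, 11, 23]; box-tests=5; leaf-entries=0; first=miss

== RESULT ==
miss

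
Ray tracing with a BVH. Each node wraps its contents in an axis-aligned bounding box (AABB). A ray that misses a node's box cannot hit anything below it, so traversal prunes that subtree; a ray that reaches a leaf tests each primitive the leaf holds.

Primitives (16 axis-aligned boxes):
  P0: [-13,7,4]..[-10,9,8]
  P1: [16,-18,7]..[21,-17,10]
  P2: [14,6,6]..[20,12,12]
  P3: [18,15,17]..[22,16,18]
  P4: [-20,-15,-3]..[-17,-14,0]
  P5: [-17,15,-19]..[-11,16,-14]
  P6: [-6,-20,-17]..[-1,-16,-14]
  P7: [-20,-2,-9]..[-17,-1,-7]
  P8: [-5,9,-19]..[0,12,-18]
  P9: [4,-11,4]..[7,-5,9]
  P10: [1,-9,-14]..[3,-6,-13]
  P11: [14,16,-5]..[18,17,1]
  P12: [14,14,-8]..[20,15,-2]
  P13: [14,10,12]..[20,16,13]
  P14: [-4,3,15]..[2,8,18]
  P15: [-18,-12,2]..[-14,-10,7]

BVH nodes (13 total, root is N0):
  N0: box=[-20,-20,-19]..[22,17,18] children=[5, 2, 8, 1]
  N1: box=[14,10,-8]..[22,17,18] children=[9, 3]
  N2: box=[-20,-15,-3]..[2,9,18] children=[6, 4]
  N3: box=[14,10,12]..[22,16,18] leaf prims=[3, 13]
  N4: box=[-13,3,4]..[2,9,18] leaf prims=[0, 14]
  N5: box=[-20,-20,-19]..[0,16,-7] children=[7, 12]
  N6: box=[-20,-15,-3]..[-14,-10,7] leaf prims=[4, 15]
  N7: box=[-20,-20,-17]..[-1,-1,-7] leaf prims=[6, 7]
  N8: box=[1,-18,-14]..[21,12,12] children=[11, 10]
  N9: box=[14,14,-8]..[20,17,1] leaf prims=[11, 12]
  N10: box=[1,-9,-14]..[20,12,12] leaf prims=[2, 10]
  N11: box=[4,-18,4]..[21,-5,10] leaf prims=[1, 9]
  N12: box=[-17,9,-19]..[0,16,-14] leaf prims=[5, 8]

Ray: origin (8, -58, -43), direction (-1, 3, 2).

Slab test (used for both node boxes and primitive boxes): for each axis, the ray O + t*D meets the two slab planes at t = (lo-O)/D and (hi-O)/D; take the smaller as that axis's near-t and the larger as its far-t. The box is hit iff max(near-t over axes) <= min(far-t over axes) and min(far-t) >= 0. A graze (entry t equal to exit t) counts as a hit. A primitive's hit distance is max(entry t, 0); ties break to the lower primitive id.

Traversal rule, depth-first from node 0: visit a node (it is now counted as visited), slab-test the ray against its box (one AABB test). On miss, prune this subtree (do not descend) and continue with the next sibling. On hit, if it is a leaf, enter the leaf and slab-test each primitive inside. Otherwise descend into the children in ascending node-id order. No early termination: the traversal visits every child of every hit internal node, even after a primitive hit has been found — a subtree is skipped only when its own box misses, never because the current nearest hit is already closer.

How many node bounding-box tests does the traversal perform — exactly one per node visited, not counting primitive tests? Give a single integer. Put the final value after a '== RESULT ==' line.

Walk:
N0 x:[-14,28] y:[38/3,25] z:[12,61/2] -> hit [38/3,25], descend [1, 2, 5, 8]
  N1 x:[-14,-6] y:[68/3,25] z:[35/2,61/2] -> miss, prune
  N2 x:[6,28] y:[43/3,67/3] z:[20,61/2] -> hit [20,67/3], descend [4, 6]
    N4 x:[6,21] y:[61/3,67/3] z:[47/2,61/2] -> miss, prune
    N6 x:[22,28] y:[43/3,16] z:[20,25] -> miss, prune
  N5 x:[8,28] y:[38/3,74/3] z:[12,18] -> hit [38/3,18], descend [7, 12]
    N7 x:[9,28] y:[38/3,19] z:[13,18] -> hit [13,18] leaf, test {P6@t=13, P7(miss)}
    N12 x:[8,25] y:[67/3,74/3] z:[12,29/2] -> miss, prune
  N8 x:[-13,7] y:[40/3,70/3] z:[29/2,55/2] -> miss, prune

Visited [0, 1, 2, 4, 6, 5, 7, 12, 8]. Tests: 9 box, 1 leaf. Nearest: P6.

== RESULT ==
9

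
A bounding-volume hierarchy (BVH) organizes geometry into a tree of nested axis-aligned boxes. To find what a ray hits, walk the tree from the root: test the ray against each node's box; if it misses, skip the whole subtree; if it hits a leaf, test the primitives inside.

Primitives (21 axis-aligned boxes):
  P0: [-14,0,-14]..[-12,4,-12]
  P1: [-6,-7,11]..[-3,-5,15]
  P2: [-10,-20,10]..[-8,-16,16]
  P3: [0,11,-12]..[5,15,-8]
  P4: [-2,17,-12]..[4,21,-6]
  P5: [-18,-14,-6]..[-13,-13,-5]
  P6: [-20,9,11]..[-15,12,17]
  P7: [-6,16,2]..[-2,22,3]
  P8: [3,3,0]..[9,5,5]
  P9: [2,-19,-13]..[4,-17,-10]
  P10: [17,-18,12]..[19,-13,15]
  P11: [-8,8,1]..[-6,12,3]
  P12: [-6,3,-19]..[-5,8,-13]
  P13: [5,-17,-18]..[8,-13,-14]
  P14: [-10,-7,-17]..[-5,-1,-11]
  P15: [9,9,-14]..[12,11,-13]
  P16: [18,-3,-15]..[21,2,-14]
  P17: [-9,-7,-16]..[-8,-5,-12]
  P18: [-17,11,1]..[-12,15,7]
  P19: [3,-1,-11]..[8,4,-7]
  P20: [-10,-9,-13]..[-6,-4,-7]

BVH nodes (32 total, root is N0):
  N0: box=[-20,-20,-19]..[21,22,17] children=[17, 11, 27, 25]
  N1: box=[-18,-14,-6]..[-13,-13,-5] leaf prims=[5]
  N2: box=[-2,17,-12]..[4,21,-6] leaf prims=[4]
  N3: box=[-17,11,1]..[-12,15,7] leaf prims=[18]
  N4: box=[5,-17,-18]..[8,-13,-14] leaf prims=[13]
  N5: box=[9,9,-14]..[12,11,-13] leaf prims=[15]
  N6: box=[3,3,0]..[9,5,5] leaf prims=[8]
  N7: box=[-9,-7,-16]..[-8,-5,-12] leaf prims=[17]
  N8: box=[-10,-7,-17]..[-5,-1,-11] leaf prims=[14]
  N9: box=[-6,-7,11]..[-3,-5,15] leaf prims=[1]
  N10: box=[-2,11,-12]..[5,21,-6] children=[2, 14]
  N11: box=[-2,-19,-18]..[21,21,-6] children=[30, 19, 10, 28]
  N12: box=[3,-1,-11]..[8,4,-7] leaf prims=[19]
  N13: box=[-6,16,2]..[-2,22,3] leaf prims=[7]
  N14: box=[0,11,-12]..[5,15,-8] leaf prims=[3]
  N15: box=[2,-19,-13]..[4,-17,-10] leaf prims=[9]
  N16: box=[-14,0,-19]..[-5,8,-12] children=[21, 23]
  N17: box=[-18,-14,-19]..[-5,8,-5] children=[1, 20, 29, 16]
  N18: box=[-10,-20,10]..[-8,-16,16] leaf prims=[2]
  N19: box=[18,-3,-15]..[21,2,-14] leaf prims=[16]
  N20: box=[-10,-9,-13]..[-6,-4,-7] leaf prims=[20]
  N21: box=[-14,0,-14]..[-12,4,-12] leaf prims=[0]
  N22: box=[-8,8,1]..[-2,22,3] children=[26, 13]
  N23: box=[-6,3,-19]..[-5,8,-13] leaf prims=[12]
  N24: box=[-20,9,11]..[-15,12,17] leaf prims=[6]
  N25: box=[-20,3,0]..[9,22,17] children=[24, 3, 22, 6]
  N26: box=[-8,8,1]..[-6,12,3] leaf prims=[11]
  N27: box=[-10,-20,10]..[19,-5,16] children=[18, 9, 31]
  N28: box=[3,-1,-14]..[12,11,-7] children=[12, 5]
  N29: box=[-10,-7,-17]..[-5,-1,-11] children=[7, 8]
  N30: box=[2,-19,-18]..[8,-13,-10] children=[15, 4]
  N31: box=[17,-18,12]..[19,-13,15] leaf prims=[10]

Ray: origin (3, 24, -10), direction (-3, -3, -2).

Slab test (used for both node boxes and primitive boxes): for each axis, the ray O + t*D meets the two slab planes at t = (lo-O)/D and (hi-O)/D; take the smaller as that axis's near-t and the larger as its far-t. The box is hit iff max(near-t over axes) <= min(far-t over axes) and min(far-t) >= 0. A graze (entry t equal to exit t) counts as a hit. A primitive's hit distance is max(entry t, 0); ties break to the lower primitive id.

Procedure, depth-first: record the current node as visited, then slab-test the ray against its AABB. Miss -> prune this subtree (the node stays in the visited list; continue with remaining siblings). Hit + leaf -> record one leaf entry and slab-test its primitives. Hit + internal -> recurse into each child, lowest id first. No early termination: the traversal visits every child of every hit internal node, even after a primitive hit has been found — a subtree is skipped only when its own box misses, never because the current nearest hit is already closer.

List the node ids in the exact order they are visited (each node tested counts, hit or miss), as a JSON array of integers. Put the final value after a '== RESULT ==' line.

Traverse from the root:
N0 x:[-6,23/3] y:[2/3,44/3] z:[-27/2,9/2] -> hit [2/3,9/2], descend [11, 17, 25, 27]
  N11 x:[-6,5/3] y:[1,43/3] z:[-2,4] -> hit [1,5/3], descend [10, 19, 28, 30]
    N10 x:[-2/3,5/3] y:[1,13/3] z:[-2,1] -> hit [1,1], descend [2, 14]
      N2 x:[-1/3,5/3] y:[1,7/3] z:[-2,1] -> hit [1,1] leaf, test {P4@t=1}
      N14 x:[-2/3,1] y:[3,13/3] z:[-1,1] -> miss, prune
    N19 x:[-6,-5] y:[22/3,9] z:[2,5/2] -> miss, prune
    N28 x:[-3,0] y:[13/3,25/3] z:[-3/2,2] -> miss, prune
    N30 x:[-5/3,1/3] y:[37/3,43/3] z:[0,4] -> miss, prune
  N17 x:[8/3,7] y:[16/3,38/3] z:[-5/2,9/2] -> miss, prune
  N25 x:[-2,23/3] y:[2/3,7] z:[-27/2,-5] -> miss, prune
  N27 x:[-16/3,13/3] y:[29/3,44/3] z:[-13,-10] -> miss, prune

order=[0, 11, 10, 2, 14, 19, 28, 30, 17, 25, 27]  |boxes|=11  |leaves|=1  hit=P4

== RESULT ==
[0, 11, 10, 2, 14, 19, 28, 30, 17, 25, 27]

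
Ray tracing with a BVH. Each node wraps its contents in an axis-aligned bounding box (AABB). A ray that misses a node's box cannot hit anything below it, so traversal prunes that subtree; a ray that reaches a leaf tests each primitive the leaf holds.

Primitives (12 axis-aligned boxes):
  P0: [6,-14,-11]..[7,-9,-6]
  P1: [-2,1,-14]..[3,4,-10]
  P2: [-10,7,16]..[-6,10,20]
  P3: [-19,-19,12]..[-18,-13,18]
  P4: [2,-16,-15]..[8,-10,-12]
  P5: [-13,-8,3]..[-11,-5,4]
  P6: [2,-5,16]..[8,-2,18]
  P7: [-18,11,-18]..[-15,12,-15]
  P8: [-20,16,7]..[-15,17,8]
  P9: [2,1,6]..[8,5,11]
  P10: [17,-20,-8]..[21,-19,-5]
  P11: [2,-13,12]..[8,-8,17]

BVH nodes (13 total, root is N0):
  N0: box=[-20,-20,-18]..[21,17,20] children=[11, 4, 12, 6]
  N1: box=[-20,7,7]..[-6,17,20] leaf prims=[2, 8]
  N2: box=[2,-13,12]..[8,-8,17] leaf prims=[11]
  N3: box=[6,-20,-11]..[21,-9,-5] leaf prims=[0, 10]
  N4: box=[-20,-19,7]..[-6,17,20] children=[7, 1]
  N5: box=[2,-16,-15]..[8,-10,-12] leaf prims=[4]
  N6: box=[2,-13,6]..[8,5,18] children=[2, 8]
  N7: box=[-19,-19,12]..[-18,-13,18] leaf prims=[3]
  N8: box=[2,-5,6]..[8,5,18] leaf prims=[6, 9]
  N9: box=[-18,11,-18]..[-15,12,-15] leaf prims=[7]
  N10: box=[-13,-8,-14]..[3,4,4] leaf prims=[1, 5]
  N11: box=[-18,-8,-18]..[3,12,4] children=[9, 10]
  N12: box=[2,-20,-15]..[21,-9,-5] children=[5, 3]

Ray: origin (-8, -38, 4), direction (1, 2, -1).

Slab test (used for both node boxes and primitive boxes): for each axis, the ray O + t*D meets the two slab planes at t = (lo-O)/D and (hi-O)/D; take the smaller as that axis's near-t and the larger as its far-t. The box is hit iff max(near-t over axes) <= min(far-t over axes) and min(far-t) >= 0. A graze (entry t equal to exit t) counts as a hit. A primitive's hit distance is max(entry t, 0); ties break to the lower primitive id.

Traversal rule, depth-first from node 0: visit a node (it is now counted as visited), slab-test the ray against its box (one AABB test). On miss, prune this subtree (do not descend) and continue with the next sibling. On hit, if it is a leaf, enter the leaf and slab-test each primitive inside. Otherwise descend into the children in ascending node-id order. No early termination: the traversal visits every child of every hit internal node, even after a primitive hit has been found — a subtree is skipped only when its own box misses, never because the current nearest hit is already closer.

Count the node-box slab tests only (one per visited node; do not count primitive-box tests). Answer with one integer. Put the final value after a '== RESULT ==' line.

Traverse from the root:
N0 x:[-12,29] y:[9,55/2] z:[-16,22] -> hit [9,22], descend [4, 6, 11, 12]
  N4 x:[-12,2] y:[19/2,55/2] z:[-16,-3] -> miss, prune
  N6 x:[10,16] y:[25/2,43/2] z:[-14,-2] -> miss, prune
  N11 x:[-10,11] y:[15,25] z:[0,22] -> miss, prune
  N12 x:[10,29] y:[9,29/2] z:[9,19] -> hit [10,29/2], descend [3, 5]
    N3 x:[14,29] y:[9,29/2] z:[9,15] -> hit [14,29/2] leaf, test {P0@t=14, P10(miss)}
    N5 x:[10,16] y:[11,14] z:[16,19] -> miss, prune

Summary -> nodes [0, 4, 6, 11, 12, 3, 5]; box-tests=7; leaf-entries=1; first=P0

== RESULT ==
7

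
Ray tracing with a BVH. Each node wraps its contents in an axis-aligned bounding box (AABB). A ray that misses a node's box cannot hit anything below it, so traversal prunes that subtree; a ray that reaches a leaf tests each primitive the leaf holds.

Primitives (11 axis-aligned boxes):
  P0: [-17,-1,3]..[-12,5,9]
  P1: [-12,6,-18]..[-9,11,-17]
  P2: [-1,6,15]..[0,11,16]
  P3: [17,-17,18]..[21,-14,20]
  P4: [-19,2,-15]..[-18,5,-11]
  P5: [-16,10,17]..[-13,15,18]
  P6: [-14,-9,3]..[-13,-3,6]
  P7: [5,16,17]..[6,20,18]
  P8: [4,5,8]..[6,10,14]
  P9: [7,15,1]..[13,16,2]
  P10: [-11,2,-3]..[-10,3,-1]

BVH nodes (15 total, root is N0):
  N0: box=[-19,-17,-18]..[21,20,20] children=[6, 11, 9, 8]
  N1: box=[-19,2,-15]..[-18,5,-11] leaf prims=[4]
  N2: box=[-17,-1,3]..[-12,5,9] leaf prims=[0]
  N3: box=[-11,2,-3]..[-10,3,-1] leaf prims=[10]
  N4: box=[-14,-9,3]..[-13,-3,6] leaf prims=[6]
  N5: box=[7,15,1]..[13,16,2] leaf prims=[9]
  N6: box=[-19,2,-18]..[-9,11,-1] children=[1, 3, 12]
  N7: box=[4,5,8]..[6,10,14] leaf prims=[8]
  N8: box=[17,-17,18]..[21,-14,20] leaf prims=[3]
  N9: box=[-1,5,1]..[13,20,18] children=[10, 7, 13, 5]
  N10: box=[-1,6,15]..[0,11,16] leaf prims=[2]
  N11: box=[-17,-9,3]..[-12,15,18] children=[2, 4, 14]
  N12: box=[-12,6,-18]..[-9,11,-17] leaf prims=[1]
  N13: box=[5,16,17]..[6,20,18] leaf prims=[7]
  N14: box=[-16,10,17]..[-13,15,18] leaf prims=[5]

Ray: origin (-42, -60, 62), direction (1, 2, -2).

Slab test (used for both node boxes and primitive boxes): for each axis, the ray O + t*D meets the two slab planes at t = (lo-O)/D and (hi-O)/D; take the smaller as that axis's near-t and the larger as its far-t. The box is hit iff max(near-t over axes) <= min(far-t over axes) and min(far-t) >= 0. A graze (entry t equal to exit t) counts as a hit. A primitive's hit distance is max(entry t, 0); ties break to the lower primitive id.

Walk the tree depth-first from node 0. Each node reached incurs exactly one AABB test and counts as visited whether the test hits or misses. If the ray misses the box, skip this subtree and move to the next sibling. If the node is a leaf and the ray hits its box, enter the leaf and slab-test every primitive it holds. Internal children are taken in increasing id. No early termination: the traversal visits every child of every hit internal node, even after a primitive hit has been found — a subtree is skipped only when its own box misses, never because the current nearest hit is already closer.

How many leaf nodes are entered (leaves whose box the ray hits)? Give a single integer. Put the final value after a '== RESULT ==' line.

Traverse from the root:
N0 x:[23,63] y:[43/2,40] z:[21,40] -> hit [23,40], descend [6, 8, 9, 11]
  N6 x:[23,33] y:[31,71/2] z:[63/2,40] -> hit [63/2,33], descend [1, 3, 12]
    N1 x:[23,24] y:[31,65/2] z:[73/2,77/2] -> miss, prune
    N3 x:[31,32] y:[31,63/2] z:[63/2,65/2] -> hit [63/2,63/2] leaf, test {P10@t=63/2}
    N12 x:[30,33] y:[33,71/2] z:[79/2,40] -> miss, prune
  N8 x:[59,63] y:[43/2,23] z:[21,22] -> miss, prune
  N9 x:[41,55] y:[65/2,40] z:[22,61/2] -> miss, prune
  N11 x:[25,30] y:[51/2,75/2] z:[22,59/2] -> hit [51/2,59/2], descend [2, 4, 14]
    N2 x:[25,30] y:[59/2,65/2] z:[53/2,59/2] -> hit [59/2,59/2] leaf, test {P0@t=59/2}
    N4 x:[28,29] y:[51/2,57/2] z:[28,59/2] -> hit [28,57/2] leaf, test {P6@t=28}
    N14 x:[26,29] y:[35,75/2] z:[22,45/2] -> miss, prune

order=[0, 6, 1, 3, 12, 8, 9, 11, 2, 4, 14]  |boxes|=11  |leaves|=3  hit=P6

== RESULT ==
3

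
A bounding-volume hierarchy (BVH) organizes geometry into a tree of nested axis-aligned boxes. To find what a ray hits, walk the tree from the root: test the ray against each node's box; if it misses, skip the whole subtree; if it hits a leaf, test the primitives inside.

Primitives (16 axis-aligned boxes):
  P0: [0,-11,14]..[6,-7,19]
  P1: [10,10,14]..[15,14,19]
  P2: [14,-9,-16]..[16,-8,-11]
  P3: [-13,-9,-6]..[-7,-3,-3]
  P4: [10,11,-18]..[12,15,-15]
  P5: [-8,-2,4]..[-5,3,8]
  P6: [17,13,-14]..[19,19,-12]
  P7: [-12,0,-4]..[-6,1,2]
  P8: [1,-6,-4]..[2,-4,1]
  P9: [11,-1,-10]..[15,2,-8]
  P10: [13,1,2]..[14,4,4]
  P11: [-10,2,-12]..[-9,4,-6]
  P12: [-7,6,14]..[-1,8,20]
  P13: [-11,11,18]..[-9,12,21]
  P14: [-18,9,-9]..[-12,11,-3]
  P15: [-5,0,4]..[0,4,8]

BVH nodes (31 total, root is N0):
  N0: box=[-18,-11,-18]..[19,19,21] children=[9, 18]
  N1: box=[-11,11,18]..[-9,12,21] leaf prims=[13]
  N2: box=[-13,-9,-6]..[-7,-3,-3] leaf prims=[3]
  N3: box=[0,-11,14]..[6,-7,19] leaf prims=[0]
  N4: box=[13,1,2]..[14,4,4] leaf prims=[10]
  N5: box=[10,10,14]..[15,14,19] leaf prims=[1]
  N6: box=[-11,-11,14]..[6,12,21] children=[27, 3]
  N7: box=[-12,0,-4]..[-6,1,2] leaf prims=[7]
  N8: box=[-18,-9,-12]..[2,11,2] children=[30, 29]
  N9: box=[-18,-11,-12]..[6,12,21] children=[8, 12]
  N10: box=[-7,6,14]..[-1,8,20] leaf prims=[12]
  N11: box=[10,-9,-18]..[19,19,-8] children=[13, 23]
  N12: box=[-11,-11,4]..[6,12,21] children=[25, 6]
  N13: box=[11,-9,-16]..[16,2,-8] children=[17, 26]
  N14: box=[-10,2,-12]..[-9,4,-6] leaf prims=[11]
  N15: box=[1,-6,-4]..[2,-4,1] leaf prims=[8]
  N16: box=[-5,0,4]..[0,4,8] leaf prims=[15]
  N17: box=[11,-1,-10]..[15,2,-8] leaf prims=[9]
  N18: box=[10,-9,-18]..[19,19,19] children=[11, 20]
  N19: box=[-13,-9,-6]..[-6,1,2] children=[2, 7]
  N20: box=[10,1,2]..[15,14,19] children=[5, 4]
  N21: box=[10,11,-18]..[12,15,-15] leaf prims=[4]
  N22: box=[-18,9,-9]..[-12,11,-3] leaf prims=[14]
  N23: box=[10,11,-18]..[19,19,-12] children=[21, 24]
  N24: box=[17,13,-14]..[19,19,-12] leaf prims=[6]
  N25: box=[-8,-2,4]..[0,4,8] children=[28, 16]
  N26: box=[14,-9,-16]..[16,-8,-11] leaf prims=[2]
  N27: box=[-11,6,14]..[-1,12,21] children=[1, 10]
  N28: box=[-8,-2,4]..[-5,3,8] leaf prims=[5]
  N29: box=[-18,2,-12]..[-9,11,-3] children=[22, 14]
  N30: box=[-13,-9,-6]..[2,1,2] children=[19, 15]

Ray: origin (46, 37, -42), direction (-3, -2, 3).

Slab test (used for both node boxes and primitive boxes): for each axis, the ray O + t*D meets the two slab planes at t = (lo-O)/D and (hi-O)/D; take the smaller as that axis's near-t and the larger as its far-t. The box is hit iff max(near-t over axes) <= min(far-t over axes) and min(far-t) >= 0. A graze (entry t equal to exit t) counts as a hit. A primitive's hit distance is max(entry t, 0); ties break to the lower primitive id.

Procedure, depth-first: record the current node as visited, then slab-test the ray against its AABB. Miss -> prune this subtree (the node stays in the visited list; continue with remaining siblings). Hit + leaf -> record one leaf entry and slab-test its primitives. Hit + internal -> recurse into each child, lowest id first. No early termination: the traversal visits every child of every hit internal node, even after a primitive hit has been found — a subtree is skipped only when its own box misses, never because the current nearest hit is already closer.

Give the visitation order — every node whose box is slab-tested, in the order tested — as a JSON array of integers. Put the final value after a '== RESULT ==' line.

Walk:
N0 x:[9,64/3] y:[9,24] z:[8,21] -> hit [9,21], descend [9, 18]
  N9 x:[40/3,64/3] y:[25/2,24] z:[10,21] -> hit [40/3,21], descend [8, 12]
    N8 x:[44/3,64/3] y:[13,23] z:[10,44/3] -> hit [44/3,44/3], descend [29, 30]
      N29 x:[55/3,64/3] y:[13,35/2] z:[10,13] -> miss, prune
      N30 x:[44/3,59/3] y:[18,23] z:[12,44/3] -> miss, prune
    N12 x:[40/3,19] y:[25/2,24] z:[46/3,21] -> hit [46/3,19], descend [6, 25]
      N6 x:[40/3,19] y:[25/2,24] z:[56/3,21] -> hit [56/3,19], descend [3, 27]
        N3 x:[40/3,46/3] y:[22,24] z:[56/3,61/3] -> miss, prune
        N27 x:[47/3,19] y:[25/2,31/2] z:[56/3,21] -> miss, prune
      N25 x:[46/3,18] y:[33/2,39/2] z:[46/3,50/3] -> hit [33/2,50/3], descend [16, 28]
        N16 x:[46/3,17] y:[33/2,37/2] z:[46/3,50/3] -> hit [33/2,50/3] leaf, test {P15@t=33/2}
        N28 x:[17,18] y:[17,39/2] z:[46/3,50/3] -> miss, prune
  N18 x:[9,12] y:[9,23] z:[8,61/3] -> hit [9,12], descend [11, 20]
    N11 x:[9,12] y:[9,23] z:[8,34/3] -> hit [9,34/3], descend [13, 23]
      N13 x:[10,35/3] y:[35/2,23] z:[26/3,34/3] -> miss, prune
      N23 x:[9,12] y:[9,13] z:[8,10] -> hit [9,10], descend [21, 24]
        N21 x:[34/3,12] y:[11,13] z:[8,9] -> miss, prune
        N24 x:[9,29/3] y:[9,12] z:[28/3,10] -> hit [28/3,29/3] leaf, test {P6@t=28/3}
    N20 x:[31/3,12] y:[23/2,18] z:[44/3,61/3] -> miss, prune

Visited [0, 9, 8, 29, 30, 12, 6, 3, 27, 25, 16, 28, 18, 11, 13, 23, 21, 24, 20]. Tests: 19 box, 2 leaf. Nearest: P6.

== RESULT ==
[0, 9, 8, 29, 30, 12, 6, 3, 27, 25, 16, 28, 18, 11, 13, 23, 21, 24, 20]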